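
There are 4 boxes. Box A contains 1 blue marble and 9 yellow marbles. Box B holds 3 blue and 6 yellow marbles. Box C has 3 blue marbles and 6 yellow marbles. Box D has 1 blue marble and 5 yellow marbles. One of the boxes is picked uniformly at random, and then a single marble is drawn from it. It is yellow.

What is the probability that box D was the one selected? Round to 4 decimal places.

0.2717

Compute the likelihood of this draw for each case: P(data | box A) = (9/10) = 9/10; P(data | box B) = (6/9) = 2/3; P(data | box C) = (6/9) = 2/3; P(data | box D) = (5/6) = 5/6.
Multiplying each by its prior: 1/4 · 9/10 = 9/40, 1/4 · 2/3 = 1/6, 1/4 · 2/3 = 1/6, 1/4 · 5/6 = 5/24; these sum to 23/30.
So P(box D | data) = (5/24) / (23/30) = 25/92.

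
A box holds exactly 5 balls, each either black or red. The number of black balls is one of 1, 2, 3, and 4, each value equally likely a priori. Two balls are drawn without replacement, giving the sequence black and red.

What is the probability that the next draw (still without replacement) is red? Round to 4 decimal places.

0.5000

Compute the likelihood of the observed sequence for each case: P(data | r = 1) = (1/5)(4/4) = 1/5; P(data | r = 2) = (2/5)(3/4) = 3/10; P(data | r = 3) = (3/5)(2/4) = 3/10; P(data | r = 4) = (4/5)(1/4) = 1/5.
Multiplying each by its prior: 1/4 · 1/5 = 1/20, 1/4 · 3/10 = 3/40, 1/4 · 3/10 = 3/40, 1/4 · 1/5 = 1/20; with total 1/4.
Dividing through by the total gives posterior P(r = 1 | data) = 1/5, P(r = 2 | data) = 3/10, P(r = 3 | data) = 3/10, P(r = 4 | data) = 1/5.
So P(red next | data) = Σ P(red next | H) P(H | data) = (1)(1/5) + (2/3)(3/10) + (1/3)(3/10) + (0)(1/5) = 1/2.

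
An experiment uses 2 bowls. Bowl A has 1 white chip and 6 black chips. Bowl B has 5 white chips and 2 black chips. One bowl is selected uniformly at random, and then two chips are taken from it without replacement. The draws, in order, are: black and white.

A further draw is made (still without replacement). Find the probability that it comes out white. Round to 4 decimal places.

For each hypothesis, P(data | H) works out to: P(data | bowl A) = (6/7)(1/6) = 1/7; P(data | bowl B) = (2/7)(5/6) = 5/21.
The prior-weighted likelihoods are 1/2 · 1/7 = 1/14, 1/2 · 5/21 = 5/42; these sum to 4/21.
The posterior is then P(bowl A | data) = 3/8, P(bowl B | data) = 5/8.
So P(white next | data) = Σ P(white next | H) P(H | data) = (0)(3/8) + (4/5)(5/8) = 1/2.

0.5000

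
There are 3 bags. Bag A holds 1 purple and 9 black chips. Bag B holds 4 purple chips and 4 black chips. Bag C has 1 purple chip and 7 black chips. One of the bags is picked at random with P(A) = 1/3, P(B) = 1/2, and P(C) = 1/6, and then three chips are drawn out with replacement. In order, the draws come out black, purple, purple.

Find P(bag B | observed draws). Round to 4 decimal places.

0.9221

Under each hypothesis, the probability of the observed sequence is: P(data | bag A) = (9/10)(1/10)(1/10) = 0.009; P(data | bag B) = (4/8)(4/8)(4/8) = 0.125; P(data | bag C) = (7/8)(1/8)(1/8) = 0.013672.
Multiplying each by its prior: 1/3 · 0.009 = 0.003, 1/2 · 0.125 = 0.0625, 1/6 · 0.013672 = 0.0022786; these sum to 0.067779.
By Bayes' rule, P(bag B | data) = (0.0625) / (0.067779) = 0.92212.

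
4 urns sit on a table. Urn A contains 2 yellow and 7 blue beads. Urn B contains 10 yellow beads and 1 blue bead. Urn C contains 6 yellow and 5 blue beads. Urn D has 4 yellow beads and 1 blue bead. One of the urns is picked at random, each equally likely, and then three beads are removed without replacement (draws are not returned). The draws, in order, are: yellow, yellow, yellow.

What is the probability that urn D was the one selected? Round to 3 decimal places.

0.320

Under each hypothesis, the probability of the observed sequence is: P(data | urn A) = (2/9)(1/8)(0/7) = 0; P(data | urn B) = (10/11)(9/10)(8/9) = 8/11; P(data | urn C) = (6/11)(5/10)(4/9) = 4/33; P(data | urn D) = (4/5)(3/4)(2/3) = 2/5.
Multiplying each by its prior: 1/4 · 0 = 0, 1/4 · 8/11 = 2/11, 1/4 · 4/33 = 1/33, 1/4 · 2/5 = 1/10; summing to 103/330.
By Bayes' rule, P(urn D | data) = (1/10) / (103/330) = 33/103.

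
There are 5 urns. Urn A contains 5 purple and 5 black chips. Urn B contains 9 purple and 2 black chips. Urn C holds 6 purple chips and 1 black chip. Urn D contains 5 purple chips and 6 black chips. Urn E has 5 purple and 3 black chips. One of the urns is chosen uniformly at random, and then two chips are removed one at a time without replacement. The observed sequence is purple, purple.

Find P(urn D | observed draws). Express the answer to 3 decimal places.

0.085

Compute the likelihood of the observed sequence for each case: P(data | urn A) = (5/10)(4/9) = 0.22222; P(data | urn B) = (9/11)(8/10) = 0.65455; P(data | urn C) = (6/7)(5/6) = 0.71429; P(data | urn D) = (5/11)(4/10) = 0.18182; P(data | urn E) = (5/8)(4/7) = 0.35714.
The prior-weighted likelihoods are 1/5 · 0.22222 = 0.044444, 1/5 · 0.65455 = 0.13091, 1/5 · 0.71429 = 0.14286, 1/5 · 0.18182 = 0.036364, 1/5 · 0.35714 = 0.071429; these sum to 0.426.
By Bayes' rule, P(urn D | data) = (0.036364) / (0.426) = 0.08536.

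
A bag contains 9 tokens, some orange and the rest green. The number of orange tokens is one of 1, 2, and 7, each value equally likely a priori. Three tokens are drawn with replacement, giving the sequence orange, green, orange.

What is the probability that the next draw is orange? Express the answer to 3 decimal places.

The likelihood of the observed sequence under each hypothesis: P(data | r = 1) = (1/9)(8/9)(1/9) = 0.010974; P(data | r = 2) = (2/9)(7/9)(2/9) = 0.038409; P(data | r = 7) = (7/9)(2/9)(7/9) = 0.13443.
The prior-weighted likelihoods are 1/3 · 0.010974 = 0.003658, 1/3 · 0.038409 = 0.012803, 1/3 · 0.13443 = 0.04481; summing to 0.061271.
Normalising, the posterior is P(r = 1 | data) = 0.059701, P(r = 2 | data) = 0.20896, P(r = 7 | data) = 0.73134.
The predictive probability is P(orange next | data) = (1/9)(0.059701) + (2/9)(0.20896) + (7/9)(0.73134) = 0.62189.

0.622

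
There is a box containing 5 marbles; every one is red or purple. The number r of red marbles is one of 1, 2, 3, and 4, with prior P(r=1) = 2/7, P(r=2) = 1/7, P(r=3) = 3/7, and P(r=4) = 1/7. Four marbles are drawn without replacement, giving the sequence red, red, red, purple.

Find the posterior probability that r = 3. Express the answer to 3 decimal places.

Compute the likelihood of the observed sequence for each case: P(data | r = 1) = (1/5)(0/4) = 0; P(data | r = 2) = (2/5)(1/4)(0/3) = 0; P(data | r = 3) = (3/5)(2/4)(1/3)(2/2) = 1/10; P(data | r = 4) = (4/5)(3/4)(2/3)(1/2) = 1/5.
Weighting by the prior gives 2/7 · 0 = 0, 1/7 · 0 = 0, 3/7 · 1/10 = 3/70, 1/7 · 1/5 = 1/35; summing to 1/14.
So P(r = 3 | data) = (3/70) / (1/14) = 3/5.

0.600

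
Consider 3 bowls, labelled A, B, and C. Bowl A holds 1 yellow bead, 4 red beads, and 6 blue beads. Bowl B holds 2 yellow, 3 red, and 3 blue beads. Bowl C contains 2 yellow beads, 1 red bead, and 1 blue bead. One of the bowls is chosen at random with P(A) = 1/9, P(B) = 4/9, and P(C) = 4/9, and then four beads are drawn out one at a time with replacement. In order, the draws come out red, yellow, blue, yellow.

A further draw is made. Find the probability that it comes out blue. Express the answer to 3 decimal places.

0.299

Under each hypothesis, the probability of the observed sequence is: P(data | bowl A) = (4/11)(1/11)(6/11)(1/11) = 0.0016392; P(data | bowl B) = (3/8)(2/8)(3/8)(2/8) = 0.0087891; P(data | bowl C) = (1/4)(2/4)(1/4)(2/4) = 0.015625.
The prior-weighted likelihoods are 1/9 · 0.0016392 = 0.00018214, 4/9 · 0.0087891 = 0.0039062, 4/9 · 0.015625 = 0.0069444; these sum to 0.011033.
Dividing through by the total gives posterior P(bowl A | data) = 0.016509, P(bowl B | data) = 0.35406, P(bowl C | data) = 0.62943.
Averaging over the posterior, P(blue next | data) = (6/11)(0.016509) + (3/8)(0.35406) + (1/4)(0.62943) = 0.29913.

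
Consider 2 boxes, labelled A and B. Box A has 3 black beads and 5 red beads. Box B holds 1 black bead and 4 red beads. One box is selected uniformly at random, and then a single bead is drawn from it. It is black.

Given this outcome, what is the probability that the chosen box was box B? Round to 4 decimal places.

0.3478

The likelihood of this draw under each hypothesis: P(data | box A) = (3/8) = 3/8; P(data | box B) = (1/5) = 1/5.
Weighting by the prior gives 1/2 · 3/8 = 3/16, 1/2 · 1/5 = 1/10; summing to 23/80.
By Bayes' rule, P(box B | data) = (1/10) / (23/80) = 8/23.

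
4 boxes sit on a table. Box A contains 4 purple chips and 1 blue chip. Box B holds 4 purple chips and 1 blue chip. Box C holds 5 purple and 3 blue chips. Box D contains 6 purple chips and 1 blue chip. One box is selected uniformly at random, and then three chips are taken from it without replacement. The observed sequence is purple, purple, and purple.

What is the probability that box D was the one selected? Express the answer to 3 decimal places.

The likelihood of the observed sequence under each hypothesis: P(data | box A) = (4/5)(3/4)(2/3) = 2/5; P(data | box B) = (4/5)(3/4)(2/3) = 2/5; P(data | box C) = (5/8)(4/7)(3/6) = 5/28; P(data | box D) = (6/7)(5/6)(4/5) = 4/7.
Weighting by the prior gives 1/4 · 2/5 = 1/10, 1/4 · 2/5 = 1/10, 1/4 · 5/28 = 5/112, 1/4 · 4/7 = 1/7; with total 31/80.
So P(box D | data) = (1/7) / (31/80) = 80/217.

0.369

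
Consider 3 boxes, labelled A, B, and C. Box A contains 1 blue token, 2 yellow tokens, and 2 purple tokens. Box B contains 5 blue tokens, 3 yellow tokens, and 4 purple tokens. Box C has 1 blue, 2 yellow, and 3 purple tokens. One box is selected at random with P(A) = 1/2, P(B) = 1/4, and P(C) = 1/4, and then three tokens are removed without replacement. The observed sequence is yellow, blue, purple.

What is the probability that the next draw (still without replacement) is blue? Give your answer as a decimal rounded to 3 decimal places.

0.088

For each hypothesis, P(data | H) works out to: P(data | box A) = (2/5)(1/4)(2/3) = 0.066667; P(data | box B) = (3/12)(5/11)(4/10) = 0.045455; P(data | box C) = (2/6)(1/5)(3/4) = 0.05.
Multiplying each by its prior: 1/2 · 0.066667 = 0.033333, 1/4 · 0.045455 = 0.011364, 1/4 · 0.05 = 0.0125; these sum to 0.057197.
The posterior is then P(box A | data) = 0.58278, P(box B | data) = 0.19868, P(box C | data) = 0.21854.
So P(blue next | data) = Σ P(blue next | H) P(H | data) = (0)(0.58278) + (4/9)(0.19868) + (0)(0.21854) = 0.0883.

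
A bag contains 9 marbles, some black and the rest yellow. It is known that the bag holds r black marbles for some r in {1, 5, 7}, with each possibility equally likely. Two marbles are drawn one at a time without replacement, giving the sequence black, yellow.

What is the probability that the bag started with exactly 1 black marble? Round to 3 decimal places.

The likelihood of the observed sequence under each hypothesis: P(data | r = 1) = (1/9)(8/8) = 1/9; P(data | r = 5) = (5/9)(4/8) = 5/18; P(data | r = 7) = (7/9)(2/8) = 7/36.
The prior-weighted likelihoods are 1/3 · 1/9 = 1/27, 1/3 · 5/18 = 5/54, 1/3 · 7/36 = 7/108; these sum to 7/36.
By Bayes' rule, P(r = 1 | data) = (1/27) / (7/36) = 4/21.

0.190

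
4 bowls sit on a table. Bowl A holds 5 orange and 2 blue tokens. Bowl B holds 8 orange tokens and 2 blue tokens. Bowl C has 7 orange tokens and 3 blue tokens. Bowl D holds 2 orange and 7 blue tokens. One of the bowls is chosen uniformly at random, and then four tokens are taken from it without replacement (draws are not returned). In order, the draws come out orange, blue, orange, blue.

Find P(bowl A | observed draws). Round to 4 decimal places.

0.3226

For each hypothesis, P(data | H) works out to: P(data | bowl A) = (5/7)(2/6)(4/5)(1/4) = 1/21; P(data | bowl B) = (8/10)(2/9)(7/8)(1/7) = 1/45; P(data | bowl C) = (7/10)(3/9)(6/8)(2/7) = 1/20; P(data | bowl D) = (2/9)(7/8)(1/7)(6/6) = 1/36.
Weighting by the prior gives 1/4 · 1/21 = 1/84, 1/4 · 1/45 = 1/180, 1/4 · 1/20 = 1/80, 1/4 · 1/36 = 1/144; with total 31/840.
Hence P(bowl A | data) = (1/84) / (31/840) = 10/31.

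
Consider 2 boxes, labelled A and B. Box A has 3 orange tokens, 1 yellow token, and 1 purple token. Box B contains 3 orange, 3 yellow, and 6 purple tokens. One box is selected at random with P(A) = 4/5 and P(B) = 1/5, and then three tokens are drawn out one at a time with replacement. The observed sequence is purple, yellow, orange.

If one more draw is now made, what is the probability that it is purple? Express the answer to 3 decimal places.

0.274

Compute the likelihood of the observed sequence for each case: P(data | box A) = (1/5)(1/5)(3/5) = 0.024; P(data | box B) = (6/12)(3/12)(3/12) = 0.03125.
The prior-weighted likelihoods are 4/5 · 0.024 = 0.0192, 1/5 · 0.03125 = 0.00625; with total 0.02545.
Dividing through by the total gives posterior P(box A | data) = 0.75442, P(box B | data) = 0.24558.
The predictive probability is P(purple next | data) = (1/5)(0.75442) + (1/2)(0.24558) = 0.27367.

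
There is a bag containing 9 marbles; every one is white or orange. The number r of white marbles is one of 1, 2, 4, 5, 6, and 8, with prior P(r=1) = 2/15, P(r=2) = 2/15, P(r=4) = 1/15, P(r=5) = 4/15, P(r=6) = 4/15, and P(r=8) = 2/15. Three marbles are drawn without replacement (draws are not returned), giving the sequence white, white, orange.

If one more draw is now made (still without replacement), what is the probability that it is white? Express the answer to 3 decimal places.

Compute the likelihood of the observed sequence for each case: P(data | r = 1) = (1/9)(0/8) = 0; P(data | r = 2) = (2/9)(1/8)(7/7) = 1/36; P(data | r = 4) = (4/9)(3/8)(5/7) = 5/42; P(data | r = 5) = (5/9)(4/8)(4/7) = 10/63; P(data | r = 6) = (6/9)(5/8)(3/7) = 5/28; P(data | r = 8) = (8/9)(7/8)(1/7) = 1/9.
Weighting by the prior gives 2/15 · 0 = 0, 2/15 · 1/36 = 1/270, 1/15 · 5/42 = 1/126, 4/15 · 10/63 = 8/189, 4/15 · 5/28 = 1/21, 2/15 · 1/9 = 2/135; with total 22/189.
Normalising, the posterior is P(r = 1 | data) = 0, P(r = 2 | data) = 7/220, P(r = 4 | data) = 3/44, P(r = 5 | data) = 4/11, P(r = 6 | data) = 9/22, P(r = 8 | data) = 7/55.
So P(white next | data) = Σ P(white next | H) P(H | data) = (0)(7/220) + (1/3)(3/44) + (1/2)(4/11) + (2/3)(9/22) + (1)(7/55) = 133/220.

0.605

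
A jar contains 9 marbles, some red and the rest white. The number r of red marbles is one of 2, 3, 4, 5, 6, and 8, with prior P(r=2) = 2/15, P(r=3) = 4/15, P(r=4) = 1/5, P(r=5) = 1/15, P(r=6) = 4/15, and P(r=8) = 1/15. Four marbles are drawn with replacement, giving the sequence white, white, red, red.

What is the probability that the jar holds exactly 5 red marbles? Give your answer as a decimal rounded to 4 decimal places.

0.0861

Under each hypothesis, the probability of the observed sequence is: P(data | r = 2) = (7/9)(7/9)(2/9)(2/9) = 0.029873; P(data | r = 3) = (6/9)(6/9)(3/9)(3/9) = 0.049383; P(data | r = 4) = (5/9)(5/9)(4/9)(4/9) = 0.060966; P(data | r = 5) = (4/9)(4/9)(5/9)(5/9) = 0.060966; P(data | r = 6) = (3/9)(3/9)(6/9)(6/9) = 0.049383; P(data | r = 8) = (1/9)(1/9)(8/9)(8/9) = 0.0097546.
Weighting by the prior gives 2/15 · 0.029873 = 0.0039831, 4/15 · 0.049383 = 0.013169, 1/5 · 0.060966 = 0.012193, 1/15 · 0.060966 = 0.0040644, 4/15 · 0.049383 = 0.013169, 1/15 · 0.0097546 = 0.00065031; summing to 0.047229.
Hence P(r = 5 | data) = (0.0040644) / (0.047229) = 0.086059.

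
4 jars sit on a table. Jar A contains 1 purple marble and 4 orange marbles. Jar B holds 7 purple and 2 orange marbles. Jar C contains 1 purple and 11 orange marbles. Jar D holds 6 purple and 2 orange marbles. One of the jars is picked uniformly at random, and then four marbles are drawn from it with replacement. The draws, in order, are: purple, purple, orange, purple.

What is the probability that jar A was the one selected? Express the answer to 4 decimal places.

Compute the likelihood of the observed sequence for each case: P(data | jar A) = (1/5)(1/5)(4/5)(1/5) = 0.0064; P(data | jar B) = (7/9)(7/9)(2/9)(7/9) = 0.10456; P(data | jar C) = (1/12)(1/12)(11/12)(1/12) = 0.00053048; P(data | jar D) = (6/8)(6/8)(2/8)(6/8) = 0.10547.
Weighting by the prior gives 1/4 · 0.0064 = 0.0016, 1/4 · 0.10456 = 0.026139, 1/4 · 0.00053048 = 0.00013262, 1/4 · 0.10547 = 0.026367; these sum to 0.054239.
Therefore the posterior P(jar A | data) = (0.0016) / (0.054239) = 0.029499.

0.0295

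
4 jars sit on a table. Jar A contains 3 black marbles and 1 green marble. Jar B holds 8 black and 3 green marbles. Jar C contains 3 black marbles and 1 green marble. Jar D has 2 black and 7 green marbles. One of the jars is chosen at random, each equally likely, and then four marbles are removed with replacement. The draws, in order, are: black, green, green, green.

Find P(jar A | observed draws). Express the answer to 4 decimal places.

0.0821

Compute the likelihood of the observed sequence for each case: P(data | jar A) = (3/4)(1/4)(1/4)(1/4) = 0.011719; P(data | jar B) = (8/11)(3/11)(3/11)(3/11) = 0.014753; P(data | jar C) = (3/4)(1/4)(1/4)(1/4) = 0.011719; P(data | jar D) = (2/9)(7/9)(7/9)(7/9) = 0.10456.
The prior-weighted likelihoods are 1/4 · 0.011719 = 0.0029297, 1/4 · 0.014753 = 0.0036883, 1/4 · 0.011719 = 0.0029297, 1/4 · 0.10456 = 0.026139; with total 0.035687.
Therefore the posterior P(jar A | data) = (0.0029297) / (0.035687) = 0.082094.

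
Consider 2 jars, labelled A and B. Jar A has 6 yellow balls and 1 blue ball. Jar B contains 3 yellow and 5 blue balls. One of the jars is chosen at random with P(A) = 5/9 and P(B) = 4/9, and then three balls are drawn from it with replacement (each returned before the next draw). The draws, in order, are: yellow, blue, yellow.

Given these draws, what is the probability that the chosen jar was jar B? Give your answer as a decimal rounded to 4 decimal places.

0.4012

Compute the likelihood of the observed sequence for each case: P(data | jar A) = (6/7)(1/7)(6/7) = 0.10496; P(data | jar B) = (3/8)(5/8)(3/8) = 0.087891.
The prior-weighted likelihoods are 5/9 · 0.10496 = 0.058309, 4/9 · 0.087891 = 0.039062; these sum to 0.097372.
By Bayes' rule, P(jar B | data) = (0.039062) / (0.097372) = 0.40117.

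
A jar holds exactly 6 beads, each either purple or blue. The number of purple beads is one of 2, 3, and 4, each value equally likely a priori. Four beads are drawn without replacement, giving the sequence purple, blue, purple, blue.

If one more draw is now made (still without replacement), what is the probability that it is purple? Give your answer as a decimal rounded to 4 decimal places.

0.5000

The likelihood of the observed sequence under each hypothesis: P(data | r = 2) = (2/6)(4/5)(1/4)(3/3) = 1/15; P(data | r = 3) = (3/6)(3/5)(2/4)(2/3) = 1/10; P(data | r = 4) = (4/6)(2/5)(3/4)(1/3) = 1/15.
The prior-weighted likelihoods are 1/3 · 1/15 = 1/45, 1/3 · 1/10 = 1/30, 1/3 · 1/15 = 1/45; summing to 7/90.
Dividing through by the total gives posterior P(r = 2 | data) = 2/7, P(r = 3 | data) = 3/7, P(r = 4 | data) = 2/7.
The predictive probability is P(purple next | data) = (0)(2/7) + (1/2)(3/7) + (1)(2/7) = 1/2.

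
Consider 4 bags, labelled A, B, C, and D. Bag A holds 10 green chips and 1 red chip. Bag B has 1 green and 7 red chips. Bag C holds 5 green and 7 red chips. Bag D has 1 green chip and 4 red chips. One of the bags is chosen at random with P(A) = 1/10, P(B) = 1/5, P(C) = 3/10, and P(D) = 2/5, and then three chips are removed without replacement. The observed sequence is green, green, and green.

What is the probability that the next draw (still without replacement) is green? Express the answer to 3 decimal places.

Under each hypothesis, the probability of the observed sequence is: P(data | bag A) = (10/11)(9/10)(8/9) = 8/11; P(data | bag B) = (1/8)(0/7) = 0; P(data | bag C) = (5/12)(4/11)(3/10) = 1/22; P(data | bag D) = (1/5)(0/4) = 0.
Multiplying each by its prior: 1/10 · 8/11 = 4/55, 1/5 · 0 = 0, 3/10 · 1/22 = 3/220, 2/5 · 0 = 0; these sum to 19/220.
Normalising, the posterior is P(bag A | data) = 16/19, P(bag B | data) = 0, P(bag C | data) = 3/19, P(bag D | data) = 0.
The predictive probability is P(green next | data) = (7/8)(16/19) + (2/9)(3/19) = 44/57.

0.772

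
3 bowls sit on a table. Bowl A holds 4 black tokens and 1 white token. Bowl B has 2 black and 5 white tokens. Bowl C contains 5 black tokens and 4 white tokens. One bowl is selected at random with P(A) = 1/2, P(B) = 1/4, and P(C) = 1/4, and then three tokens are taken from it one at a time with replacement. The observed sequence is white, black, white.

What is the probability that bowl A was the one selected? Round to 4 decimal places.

0.2003

Compute the likelihood of the observed sequence for each case: P(data | bowl A) = (1/5)(4/5)(1/5) = 0.032; P(data | bowl B) = (5/7)(2/7)(5/7) = 0.14577; P(data | bowl C) = (4/9)(5/9)(4/9) = 0.10974.
Multiplying each by its prior: 1/2 · 0.032 = 0.016, 1/4 · 0.14577 = 0.036443, 1/4 · 0.10974 = 0.027435; summing to 0.079878.
By Bayes' rule, P(bowl A | data) = (0.016) / (0.079878) = 0.20031.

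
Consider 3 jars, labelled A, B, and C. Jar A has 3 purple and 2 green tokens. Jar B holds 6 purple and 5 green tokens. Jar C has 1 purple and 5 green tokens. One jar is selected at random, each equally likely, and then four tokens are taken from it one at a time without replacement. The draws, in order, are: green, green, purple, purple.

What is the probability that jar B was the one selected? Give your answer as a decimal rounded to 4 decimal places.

For each hypothesis, P(data | H) works out to: P(data | jar A) = (2/5)(1/4)(3/3)(2/2) = 1/10; P(data | jar B) = (5/11)(4/10)(6/9)(5/8) = 5/66; P(data | jar C) = (5/6)(4/5)(1/4)(0/3) = 0.
Multiplying each by its prior: 1/3 · 1/10 = 1/30, 1/3 · 5/66 = 5/198, 1/3 · 0 = 0; with total 29/495.
Therefore the posterior P(jar B | data) = (5/198) / (29/495) = 25/58.

0.4310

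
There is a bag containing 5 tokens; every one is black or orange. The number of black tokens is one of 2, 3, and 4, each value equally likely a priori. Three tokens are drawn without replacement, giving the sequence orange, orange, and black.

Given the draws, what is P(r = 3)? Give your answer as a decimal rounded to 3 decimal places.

Under each hypothesis, the probability of the observed sequence is: P(data | r = 2) = (3/5)(2/4)(2/3) = 1/5; P(data | r = 3) = (2/5)(1/4)(3/3) = 1/10; P(data | r = 4) = (1/5)(0/4) = 0.
Multiplying each by its prior: 1/3 · 1/5 = 1/15, 1/3 · 1/10 = 1/30, 1/3 · 0 = 0; summing to 1/10.
So P(r = 3 | data) = (1/30) / (1/10) = 1/3.

0.333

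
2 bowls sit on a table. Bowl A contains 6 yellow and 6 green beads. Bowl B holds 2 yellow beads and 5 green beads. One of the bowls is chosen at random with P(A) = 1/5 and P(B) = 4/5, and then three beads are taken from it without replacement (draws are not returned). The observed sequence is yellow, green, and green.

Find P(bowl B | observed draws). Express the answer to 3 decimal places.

Under each hypothesis, the probability of the observed sequence is: P(data | bowl A) = (6/12)(6/11)(5/10) = 3/22; P(data | bowl B) = (2/7)(5/6)(4/5) = 4/21.
The prior-weighted likelihoods are 1/5 · 3/22 = 3/110, 4/5 · 4/21 = 16/105; summing to 83/462.
Therefore the posterior P(bowl B | data) = (16/105) / (83/462) = 352/415.

0.848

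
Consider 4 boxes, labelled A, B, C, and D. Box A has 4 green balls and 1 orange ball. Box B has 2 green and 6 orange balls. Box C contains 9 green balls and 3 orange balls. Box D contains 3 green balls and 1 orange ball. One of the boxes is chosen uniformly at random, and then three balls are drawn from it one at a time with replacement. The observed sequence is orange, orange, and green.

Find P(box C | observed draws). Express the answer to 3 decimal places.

0.176

Compute the likelihood of the observed sequence for each case: P(data | box A) = (1/5)(1/5)(4/5) = 0.032; P(data | box B) = (6/8)(6/8)(2/8) = 0.14062; P(data | box C) = (3/12)(3/12)(9/12) = 0.046875; P(data | box D) = (1/4)(1/4)(3/4) = 0.046875.
The prior-weighted likelihoods are 1/4 · 0.032 = 0.008, 1/4 · 0.14062 = 0.035156, 1/4 · 0.046875 = 0.011719, 1/4 · 0.046875 = 0.011719; summing to 0.066594.
Therefore the posterior P(box C | data) = (0.011719) / (0.066594) = 0.17597.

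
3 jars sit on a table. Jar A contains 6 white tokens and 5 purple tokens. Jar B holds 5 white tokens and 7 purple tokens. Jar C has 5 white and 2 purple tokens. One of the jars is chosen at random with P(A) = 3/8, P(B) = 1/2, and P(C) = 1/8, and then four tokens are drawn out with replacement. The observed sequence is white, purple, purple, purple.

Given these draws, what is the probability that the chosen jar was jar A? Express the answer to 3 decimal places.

0.307

For each hypothesis, P(data | H) works out to: P(data | jar A) = (6/11)(5/11)(5/11)(5/11) = 0.051226; P(data | jar B) = (5/12)(7/12)(7/12)(7/12) = 0.082706; P(data | jar C) = (5/7)(2/7)(2/7)(2/7) = 0.01666.
Multiplying each by its prior: 3/8 · 0.051226 = 0.01921, 1/2 · 0.082706 = 0.041353, 1/8 · 0.01666 = 0.0020825; summing to 0.062645.
By Bayes' rule, P(jar A | data) = (0.01921) / (0.062645) = 0.30664.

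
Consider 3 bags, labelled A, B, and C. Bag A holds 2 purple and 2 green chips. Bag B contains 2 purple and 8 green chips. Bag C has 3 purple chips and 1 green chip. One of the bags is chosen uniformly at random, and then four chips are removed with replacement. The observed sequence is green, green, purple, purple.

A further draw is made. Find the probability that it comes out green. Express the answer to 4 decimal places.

0.4910

For each hypothesis, P(data | H) works out to: P(data | bag A) = (2/4)(2/4)(2/4)(2/4) = 0.0625; P(data | bag B) = (8/10)(8/10)(2/10)(2/10) = 0.0256; P(data | bag C) = (1/4)(1/4)(3/4)(3/4) = 0.035156.
The prior-weighted likelihoods are 1/3 · 0.0625 = 0.020833, 1/3 · 0.0256 = 0.0085333, 1/3 · 0.035156 = 0.011719; summing to 0.041085.
The posterior is then P(bag A | data) = 0.50707, P(bag B | data) = 0.2077, P(bag C | data) = 0.28523.
The predictive probability is P(green next | data) = (1/2)(0.50707) + (4/5)(0.2077) + (1/4)(0.28523) = 0.491.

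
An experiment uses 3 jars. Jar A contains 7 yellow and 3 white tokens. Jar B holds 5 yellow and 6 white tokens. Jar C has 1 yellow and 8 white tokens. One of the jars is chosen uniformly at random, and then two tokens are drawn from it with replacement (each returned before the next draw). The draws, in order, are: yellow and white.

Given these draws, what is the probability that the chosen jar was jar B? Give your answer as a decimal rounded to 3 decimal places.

0.445

For each hypothesis, P(data | H) works out to: P(data | jar A) = (7/10)(3/10) = 0.21; P(data | jar B) = (5/11)(6/11) = 0.24793; P(data | jar C) = (1/9)(8/9) = 0.098765.
The prior-weighted likelihoods are 1/3 · 0.21 = 0.07, 1/3 · 0.24793 = 0.082645, 1/3 · 0.098765 = 0.032922; with total 0.18557.
Therefore the posterior P(jar B | data) = (0.082645) / (0.18557) = 0.44536.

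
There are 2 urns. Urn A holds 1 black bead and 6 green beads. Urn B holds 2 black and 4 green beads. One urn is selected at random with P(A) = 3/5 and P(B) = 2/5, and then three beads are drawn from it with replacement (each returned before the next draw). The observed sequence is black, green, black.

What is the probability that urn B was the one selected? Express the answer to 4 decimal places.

For each hypothesis, P(data | H) works out to: P(data | urn A) = (1/7)(6/7)(1/7) = 0.017493; P(data | urn B) = (2/6)(4/6)(2/6) = 0.074074.
Multiplying each by its prior: 3/5 · 0.017493 = 0.010496, 2/5 · 0.074074 = 0.02963; these sum to 0.040125.
Hence P(urn B | data) = (0.02963) / (0.040125) = 0.73843.

0.7384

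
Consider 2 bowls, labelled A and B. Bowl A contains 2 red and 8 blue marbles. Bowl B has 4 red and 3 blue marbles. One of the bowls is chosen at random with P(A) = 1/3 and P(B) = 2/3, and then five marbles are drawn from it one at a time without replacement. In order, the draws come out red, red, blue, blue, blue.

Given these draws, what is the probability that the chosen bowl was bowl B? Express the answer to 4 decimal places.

Compute the likelihood of the observed sequence for each case: P(data | bowl A) = (2/10)(1/9)(8/8)(7/7)(6/6) = 1/45; P(data | bowl B) = (4/7)(3/6)(3/5)(2/4)(1/3) = 1/35.
Weighting by the prior gives 1/3 · 1/45 = 1/135, 2/3 · 1/35 = 2/105; summing to 5/189.
By Bayes' rule, P(bowl B | data) = (2/105) / (5/189) = 18/25.

0.7200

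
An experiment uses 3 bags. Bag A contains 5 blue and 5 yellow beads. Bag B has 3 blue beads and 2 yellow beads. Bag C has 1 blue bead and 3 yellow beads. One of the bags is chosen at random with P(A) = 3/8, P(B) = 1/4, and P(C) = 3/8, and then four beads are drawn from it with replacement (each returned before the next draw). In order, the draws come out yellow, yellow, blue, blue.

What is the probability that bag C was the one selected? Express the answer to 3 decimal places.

0.258

Compute the likelihood of the observed sequence for each case: P(data | bag A) = (5/10)(5/10)(5/10)(5/10) = 0.0625; P(data | bag B) = (2/5)(2/5)(3/5)(3/5) = 0.0576; P(data | bag C) = (3/4)(3/4)(1/4)(1/4) = 0.035156.
Multiplying each by its prior: 3/8 · 0.0625 = 0.023438, 1/4 · 0.0576 = 0.0144, 3/8 · 0.035156 = 0.013184; these sum to 0.051021.
So P(bag C | data) = (0.013184) / (0.051021) = 0.25839.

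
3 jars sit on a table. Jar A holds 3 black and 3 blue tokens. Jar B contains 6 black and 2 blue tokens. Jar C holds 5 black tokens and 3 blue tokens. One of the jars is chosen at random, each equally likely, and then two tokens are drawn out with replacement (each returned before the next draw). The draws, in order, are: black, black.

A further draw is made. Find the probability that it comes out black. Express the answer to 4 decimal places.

0.6575

The likelihood of the observed sequence under each hypothesis: P(data | jar A) = (3/6)(3/6) = 1/4; P(data | jar B) = (6/8)(6/8) = 9/16; P(data | jar C) = (5/8)(5/8) = 25/64.
Weighting by the prior gives 1/3 · 1/4 = 1/12, 1/3 · 9/16 = 3/16, 1/3 · 25/64 = 25/192; summing to 77/192.
The posterior is then P(jar A | data) = 16/77, P(jar B | data) = 36/77, P(jar C | data) = 25/77.
Averaging over the posterior, P(black next | data) = (1/2)(16/77) + (3/4)(36/77) + (5/8)(25/77) = 405/616.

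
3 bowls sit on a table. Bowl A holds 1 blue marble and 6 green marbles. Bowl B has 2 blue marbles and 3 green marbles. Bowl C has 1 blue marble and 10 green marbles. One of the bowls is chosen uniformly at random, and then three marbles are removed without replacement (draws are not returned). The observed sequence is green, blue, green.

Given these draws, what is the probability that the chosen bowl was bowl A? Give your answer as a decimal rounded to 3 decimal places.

0.329

Under each hypothesis, the probability of the observed sequence is: P(data | bowl A) = (6/7)(1/6)(5/5) = 0.14286; P(data | bowl B) = (3/5)(2/4)(2/3) = 0.2; P(data | bowl C) = (10/11)(1/10)(9/9) = 0.090909.
Multiplying each by its prior: 1/3 · 0.14286 = 0.047619, 1/3 · 0.2 = 0.066667, 1/3 · 0.090909 = 0.030303; these sum to 0.14459.
So P(bowl A | data) = (0.047619) / (0.14459) = 0.32934.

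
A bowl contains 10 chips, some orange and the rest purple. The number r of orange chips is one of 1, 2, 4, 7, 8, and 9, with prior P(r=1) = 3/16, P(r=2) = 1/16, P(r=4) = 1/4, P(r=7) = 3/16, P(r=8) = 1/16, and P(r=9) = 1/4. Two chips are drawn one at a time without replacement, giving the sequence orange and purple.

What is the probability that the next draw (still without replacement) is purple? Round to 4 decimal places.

0.4675

Under each hypothesis, the probability of the observed sequence is: P(data | r = 1) = (1/10)(9/9) = 1/10; P(data | r = 2) = (2/10)(8/9) = 8/45; P(data | r = 4) = (4/10)(6/9) = 4/15; P(data | r = 7) = (7/10)(3/9) = 7/30; P(data | r = 8) = (8/10)(2/9) = 8/45; P(data | r = 9) = (9/10)(1/9) = 1/10.
Weighting by the prior gives 3/16 · 1/10 = 3/160, 1/16 · 8/45 = 1/90, 1/4 · 4/15 = 1/15, 3/16 · 7/30 = 7/160, 1/16 · 8/45 = 1/90, 1/4 · 1/10 = 1/40; with total 127/720.
Normalising, the posterior is P(r = 1 | data) = 0.1063, P(r = 2 | data) = 0.062992, P(r = 4 | data) = 0.37795, P(r = 7 | data) = 0.24803, P(r = 8 | data) = 0.062992, P(r = 9 | data) = 0.14173.
The predictive probability is P(purple next | data) = (1)(0.1063) + (7/8)(0.062992) + (5/8)(0.37795) + (1/4)(0.24803) + (1/8)(0.062992) + (0)(0.14173) = 0.46752.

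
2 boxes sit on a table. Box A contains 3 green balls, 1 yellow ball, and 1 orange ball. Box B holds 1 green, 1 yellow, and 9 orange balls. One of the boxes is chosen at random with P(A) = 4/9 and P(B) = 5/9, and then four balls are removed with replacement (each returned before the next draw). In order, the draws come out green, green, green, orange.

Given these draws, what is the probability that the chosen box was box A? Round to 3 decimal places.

0.983

Under each hypothesis, the probability of the observed sequence is: P(data | box A) = (3/5)(3/5)(3/5)(1/5) = 0.0432; P(data | box B) = (1/11)(1/11)(1/11)(9/11) = 0.00061471.
Weighting by the prior gives 4/9 · 0.0432 = 0.0192, 5/9 · 0.00061471 = 0.00034151; these sum to 0.019542.
By Bayes' rule, P(box A | data) = (0.0192) / (0.019542) = 0.98252.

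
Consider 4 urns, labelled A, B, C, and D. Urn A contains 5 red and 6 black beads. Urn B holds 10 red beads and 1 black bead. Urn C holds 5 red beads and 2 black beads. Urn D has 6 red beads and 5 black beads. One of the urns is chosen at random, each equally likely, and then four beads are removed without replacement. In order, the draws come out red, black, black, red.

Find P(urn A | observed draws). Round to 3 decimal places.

0.380

Under each hypothesis, the probability of the observed sequence is: P(data | urn A) = (5/11)(6/10)(5/9)(4/8) = 5/66; P(data | urn B) = (10/11)(1/10)(0/9) = 0; P(data | urn C) = (5/7)(2/6)(1/5)(4/4) = 1/21; P(data | urn D) = (6/11)(5/10)(4/9)(5/8) = 5/66.
The prior-weighted likelihoods are 1/4 · 5/66 = 5/264, 1/4 · 0 = 0, 1/4 · 1/21 = 1/84, 1/4 · 5/66 = 5/264; with total 23/462.
By Bayes' rule, P(urn A | data) = (5/264) / (23/462) = 35/92.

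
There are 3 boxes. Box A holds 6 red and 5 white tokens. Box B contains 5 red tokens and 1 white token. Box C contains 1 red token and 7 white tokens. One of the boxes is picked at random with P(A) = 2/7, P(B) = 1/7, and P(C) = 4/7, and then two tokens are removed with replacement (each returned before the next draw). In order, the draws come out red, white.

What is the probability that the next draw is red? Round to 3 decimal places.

0.411

Compute the likelihood of the observed sequence for each case: P(data | box A) = (6/11)(5/11) = 0.24793; P(data | box B) = (5/6)(1/6) = 0.13889; P(data | box C) = (1/8)(7/8) = 0.10938.
Multiplying each by its prior: 2/7 · 0.24793 = 0.070838, 1/7 · 0.13889 = 0.019841, 4/7 · 0.10938 = 0.0625; with total 0.15318.
The posterior is then P(box A | data) = 0.46245, P(box B | data) = 0.12953, P(box C | data) = 0.40802.
Averaging over the posterior, P(red next | data) = (6/11)(0.46245) + (5/6)(0.12953) + (1/8)(0.40802) = 0.41119.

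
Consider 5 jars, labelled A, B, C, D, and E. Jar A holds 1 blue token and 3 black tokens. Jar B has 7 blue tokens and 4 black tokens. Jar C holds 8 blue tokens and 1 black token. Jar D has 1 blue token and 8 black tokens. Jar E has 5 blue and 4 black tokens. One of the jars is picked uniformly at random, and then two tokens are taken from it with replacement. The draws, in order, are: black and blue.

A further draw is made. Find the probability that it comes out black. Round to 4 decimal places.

Compute the likelihood of the observed sequence for each case: P(data | jar A) = (3/4)(1/4) = 0.1875; P(data | jar B) = (4/11)(7/11) = 0.2314; P(data | jar C) = (1/9)(8/9) = 0.098765; P(data | jar D) = (8/9)(1/9) = 0.098765; P(data | jar E) = (4/9)(5/9) = 0.24691.
Multiplying each by its prior: 1/5 · 0.1875 = 0.0375, 1/5 · 0.2314 = 0.046281, 1/5 · 0.098765 = 0.019753, 1/5 · 0.098765 = 0.019753, 1/5 · 0.24691 = 0.049383; these sum to 0.17267.
Dividing through by the total gives posterior P(jar A | data) = 0.21718, P(jar B | data) = 0.26803, P(jar C | data) = 0.1144, P(jar D | data) = 0.1144, P(jar E | data) = 0.28599.
Averaging over the posterior, P(black next | data) = (3/4)(0.21718) + (4/11)(0.26803) + (1/9)(0.1144) + (8/9)(0.1144) + (4/9)(0.28599) = 0.50186.

0.5019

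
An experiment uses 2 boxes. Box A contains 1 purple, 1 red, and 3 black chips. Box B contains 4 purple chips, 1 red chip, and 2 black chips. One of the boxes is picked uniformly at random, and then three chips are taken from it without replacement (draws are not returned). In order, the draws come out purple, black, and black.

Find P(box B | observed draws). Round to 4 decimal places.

0.2759

Under each hypothesis, the probability of the observed sequence is: P(data | box A) = (1/5)(3/4)(2/3) = 1/10; P(data | box B) = (4/7)(2/6)(1/5) = 4/105.
Multiplying each by its prior: 1/2 · 1/10 = 1/20, 1/2 · 4/105 = 2/105; summing to 29/420.
So P(box B | data) = (2/105) / (29/420) = 8/29.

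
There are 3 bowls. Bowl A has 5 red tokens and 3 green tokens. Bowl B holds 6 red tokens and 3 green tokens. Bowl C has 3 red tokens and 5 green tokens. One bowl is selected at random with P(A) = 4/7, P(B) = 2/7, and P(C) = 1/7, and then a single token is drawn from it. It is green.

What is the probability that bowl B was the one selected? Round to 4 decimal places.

0.2388

The likelihood of this draw under each hypothesis: P(data | bowl A) = (3/8) = 3/8; P(data | bowl B) = (3/9) = 1/3; P(data | bowl C) = (5/8) = 5/8.
Weighting by the prior gives 4/7 · 3/8 = 3/14, 2/7 · 1/3 = 2/21, 1/7 · 5/8 = 5/56; with total 67/168.
Therefore the posterior P(bowl B | data) = (2/21) / (67/168) = 16/67.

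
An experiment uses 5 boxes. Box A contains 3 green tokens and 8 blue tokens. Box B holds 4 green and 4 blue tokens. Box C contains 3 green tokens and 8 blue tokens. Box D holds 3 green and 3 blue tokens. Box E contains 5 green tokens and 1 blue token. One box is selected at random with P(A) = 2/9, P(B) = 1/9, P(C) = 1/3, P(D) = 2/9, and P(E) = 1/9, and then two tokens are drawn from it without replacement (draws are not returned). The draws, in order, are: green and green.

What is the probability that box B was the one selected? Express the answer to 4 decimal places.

0.1379

Compute the likelihood of the observed sequence for each case: P(data | box A) = (3/11)(2/10) = 0.054545; P(data | box B) = (4/8)(3/7) = 0.21429; P(data | box C) = (3/11)(2/10) = 0.054545; P(data | box D) = (3/6)(2/5) = 0.2; P(data | box E) = (5/6)(4/5) = 0.66667.
The prior-weighted likelihoods are 2/9 · 0.054545 = 0.012121, 1/9 · 0.21429 = 0.02381, 1/3 · 0.054545 = 0.018182, 2/9 · 0.2 = 0.044444, 1/9 · 0.66667 = 0.074074; summing to 0.17263.
Therefore the posterior P(box B | data) = (0.02381) / (0.17263) = 0.13792.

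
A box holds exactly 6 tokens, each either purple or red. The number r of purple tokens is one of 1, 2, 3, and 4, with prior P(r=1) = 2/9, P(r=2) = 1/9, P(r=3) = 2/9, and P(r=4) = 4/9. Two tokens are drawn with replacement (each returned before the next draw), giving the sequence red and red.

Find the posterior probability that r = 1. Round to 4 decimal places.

For each hypothesis, P(data | H) works out to: P(data | r = 1) = (5/6)(5/6) = 25/36; P(data | r = 2) = (4/6)(4/6) = 4/9; P(data | r = 3) = (3/6)(3/6) = 1/4; P(data | r = 4) = (2/6)(2/6) = 1/9.
The prior-weighted likelihoods are 2/9 · 25/36 = 25/162, 1/9 · 4/9 = 4/81, 2/9 · 1/4 = 1/18, 4/9 · 1/9 = 4/81; summing to 25/81.
So P(r = 1 | data) = (25/162) / (25/81) = 1/2.

0.5000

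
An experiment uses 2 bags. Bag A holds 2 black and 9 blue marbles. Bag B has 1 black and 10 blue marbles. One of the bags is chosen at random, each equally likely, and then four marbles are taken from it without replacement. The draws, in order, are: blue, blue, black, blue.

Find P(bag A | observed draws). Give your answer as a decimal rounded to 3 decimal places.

0.583

For each hypothesis, P(data | H) works out to: P(data | bag A) = (9/11)(8/10)(2/9)(7/8) = 7/55; P(data | bag B) = (10/11)(9/10)(1/9)(8/8) = 1/11.
The prior-weighted likelihoods are 1/2 · 7/55 = 7/110, 1/2 · 1/11 = 1/22; with total 6/55.
So P(bag A | data) = (7/110) / (6/55) = 7/12.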